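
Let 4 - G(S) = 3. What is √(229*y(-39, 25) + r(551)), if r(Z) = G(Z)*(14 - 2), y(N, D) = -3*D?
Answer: 3*I*√1907 ≈ 131.01*I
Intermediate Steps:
G(S) = 1 (G(S) = 4 - 1*3 = 4 - 3 = 1)
r(Z) = 12 (r(Z) = 1*(14 - 2) = 1*12 = 12)
√(229*y(-39, 25) + r(551)) = √(229*(-3*25) + 12) = √(229*(-75) + 12) = √(-17175 + 12) = √(-17163) = 3*I*√1907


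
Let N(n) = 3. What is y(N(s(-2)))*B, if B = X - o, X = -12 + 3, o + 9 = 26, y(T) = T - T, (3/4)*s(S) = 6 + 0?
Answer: 0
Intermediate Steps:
s(S) = 8 (s(S) = 4*(6 + 0)/3 = (4/3)*6 = 8)
y(T) = 0
o = 17 (o = -9 + 26 = 17)
X = -9
B = -26 (B = -9 - 1*17 = -9 - 17 = -26)
y(N(s(-2)))*B = 0*(-26) = 0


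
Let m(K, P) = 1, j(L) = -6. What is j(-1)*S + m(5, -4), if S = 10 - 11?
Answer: 7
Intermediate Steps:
S = -1
j(-1)*S + m(5, -4) = -6*(-1) + 1 = 6 + 1 = 7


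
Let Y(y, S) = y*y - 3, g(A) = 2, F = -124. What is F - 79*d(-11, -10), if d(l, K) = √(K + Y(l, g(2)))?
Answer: -124 - 474*√3 ≈ -944.99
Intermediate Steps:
Y(y, S) = -3 + y² (Y(y, S) = y² - 3 = -3 + y²)
d(l, K) = √(-3 + K + l²) (d(l, K) = √(K + (-3 + l²)) = √(-3 + K + l²))
F - 79*d(-11, -10) = -124 - 79*√(-3 - 10 + (-11)²) = -124 - 79*√(-3 - 10 + 121) = -124 - 474*√3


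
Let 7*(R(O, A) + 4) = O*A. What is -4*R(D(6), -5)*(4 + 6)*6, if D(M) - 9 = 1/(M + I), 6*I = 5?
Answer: 725520/287 ≈ 2527.9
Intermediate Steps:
I = 5/6 (I = (1/6)*5 = 5/6 ≈ 0.83333)
D(M) = 9 + 1/(5/6 + M) (D(M) = 9 + 1/(M + 5/6) = 9 + 1/(5/6 + M))
R(O, A) = -4 + A*O/7 (R(O, A) = -4 + (O*A)/7 = -4 + (A*O)/7 = -4 + A*O/7)
-4*R(D(6), -5)*(4 + 6)*6 = -4*(-4 + (1/7)*(-5)*(3*(17 + 18*6)/(5 + 6*6)))*(4 + 6)*6 = -4*(-4 + (1/7)*(-5)*(3*(17 + 108)/(5 + 36)))*10*6 = -4*(-4 + (1/7)*(-5)*(3*125/41))*10*6 = -4*(-4 + (1/7)*(-5)*(3*(1/41)*125))*10*6 = -4*(-4 + (1/7)*(-5)*(375/41))*10*6 = -4*(-4 - 1875/287)*10*6 = -4*(-3023/287*10)*6 = -(-120920)*6/287 = -4*(-181380/287) = 725520/287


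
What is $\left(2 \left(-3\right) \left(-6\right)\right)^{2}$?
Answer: $1296$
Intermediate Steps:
$\left(2 \left(-3\right) \left(-6\right)\right)^{2} = \left(\left(-6\right) \left(-6\right)\right)^{2} = 36^{2} = 1296$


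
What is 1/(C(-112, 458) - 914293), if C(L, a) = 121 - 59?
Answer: -1/914231 ≈ -1.0938e-6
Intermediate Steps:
C(L, a) = 62
1/(C(-112, 458) - 914293) = 1/(62 - 914293) = 1/(-914231) = -1/914231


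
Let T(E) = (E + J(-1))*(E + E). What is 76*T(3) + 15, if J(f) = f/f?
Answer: 1839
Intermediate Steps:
J(f) = 1
T(E) = 2*E*(1 + E) (T(E) = (E + 1)*(E + E) = (1 + E)*(2*E) = 2*E*(1 + E))
76*T(3) + 15 = 76*(2*3*(1 + 3)) + 15 = 76*(2*3*4) + 15 = 76*24 + 15 = 1824 + 15 = 1839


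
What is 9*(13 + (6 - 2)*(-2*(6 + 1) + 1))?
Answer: -351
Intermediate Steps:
9*(13 + (6 - 2)*(-2*(6 + 1) + 1)) = 9*(13 + 4*(-2*7 + 1)) = 9*(13 + 4*(-14 + 1)) = 9*(13 + 4*(-13)) = 9*(13 - 52) = 9*(-39) = -351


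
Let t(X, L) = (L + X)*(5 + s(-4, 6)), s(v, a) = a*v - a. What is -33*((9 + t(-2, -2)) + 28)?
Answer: -4521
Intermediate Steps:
s(v, a) = -a + a*v
t(X, L) = -25*L - 25*X (t(X, L) = (L + X)*(5 + 6*(-1 - 4)) = (L + X)*(5 + 6*(-5)) = (L + X)*(5 - 30) = (L + X)*(-25) = -25*L - 25*X)
-33*((9 + t(-2, -2)) + 28) = -33*((9 + (-25*(-2) - 25*(-2))) + 28) = -33*((9 + (50 + 50)) + 28) = -33*((9 + 100) + 28) = -33*(109 + 28) = -33*137 = -4521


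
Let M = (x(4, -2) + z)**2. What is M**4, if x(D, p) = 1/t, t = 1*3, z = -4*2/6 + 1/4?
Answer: 6561/65536 ≈ 0.10011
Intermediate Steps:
z = -13/12 (z = -8*1/6 + 1*(1/4) = -4/3 + 1/4 = -13/12 ≈ -1.0833)
t = 3
x(D, p) = 1/3
M = 9/16 (M = (1/3 - 13/12)**2 = (-3/4)**2 = 9/16 ≈ 0.56250)
M**4 = (9/16)**4 = 6561/65536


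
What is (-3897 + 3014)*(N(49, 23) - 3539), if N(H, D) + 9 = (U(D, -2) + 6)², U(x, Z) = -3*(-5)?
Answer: 2743481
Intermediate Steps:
U(x, Z) = 15
N(H, D) = 432 (N(H, D) = -9 + (15 + 6)² = -9 + 21² = -9 + 441 = 432)
(-3897 + 3014)*(N(49, 23) - 3539) = (-3897 + 3014)*(432 - 3539) = -883*(-3107) = 2743481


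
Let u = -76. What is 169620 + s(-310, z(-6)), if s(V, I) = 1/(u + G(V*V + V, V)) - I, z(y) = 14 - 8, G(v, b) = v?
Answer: 16234434397/95714 ≈ 1.6961e+5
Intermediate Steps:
z(y) = 6
s(V, I) = 1/(-76 + V + V²) - I (s(V, I) = 1/(-76 + (V*V + V)) - I = 1/(-76 + (V² + V)) - I = 1/(-76 + (V + V²)) - I = 1/(-76 + V + V²) - I)
169620 + s(-310, z(-6)) = 169620 + (1 + 76*6 - 1*6*(-310)*(1 - 310))/(-76 - 310*(1 - 310)) = 169620 + (1 + 456 - 1*6*(-310)*(-309))/(-76 - 310*(-309)) = 169620 + (1 + 456 - 574740)/(-76 + 95790) = 169620 - 574283/95714 = 16234434397/95714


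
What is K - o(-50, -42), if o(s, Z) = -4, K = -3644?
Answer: -3640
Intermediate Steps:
K - o(-50, -42) = -3644 - 1*(-4) = -3644 + 4 = -3640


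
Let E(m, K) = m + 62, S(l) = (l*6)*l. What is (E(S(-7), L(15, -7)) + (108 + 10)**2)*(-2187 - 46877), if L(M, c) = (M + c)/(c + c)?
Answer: -700633920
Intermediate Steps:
S(l) = 6*l**2 (S(l) = (6*l)*l = 6*l**2)
L(M, c) = (M + c)/(2*c) (L(M, c) = (M + c)/((2*c)) = (M + c)*(1/(2*c)) = (M + c)/(2*c))
E(m, K) = 62 + m
(E(S(-7), L(15, -7)) + (108 + 10)**2)*(-2187 - 46877) = ((62 + 6*(-7)**2) + (108 + 10)**2)*(-2187 - 46877) = ((62 + 6*49) + 118**2)*(-49064) = ((62 + 294) + 13924)*(-49064) = (356 + 13924)*(-49064) = 14280*(-49064) = -700633920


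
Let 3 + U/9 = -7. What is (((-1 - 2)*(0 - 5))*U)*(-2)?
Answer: 2700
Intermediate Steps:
U = -90 (U = -27 + 9*(-7) = -27 - 63 = -90)
(((-1 - 2)*(0 - 5))*U)*(-2) = (((-1 - 2)*(0 - 5))*(-90))*(-2) = (-3*(-5)*(-90))*(-2) = (15*(-90))*(-2) = -1350*(-2) = 2700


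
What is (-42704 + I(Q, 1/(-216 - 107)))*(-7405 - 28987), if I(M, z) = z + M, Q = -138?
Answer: 503591295064/323 ≈ 1.5591e+9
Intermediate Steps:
I(M, z) = M + z
(-42704 + I(Q, 1/(-216 - 107)))*(-7405 - 28987) = (-42704 + (-138 + 1/(-216 - 107)))*(-7405 - 28987) = (-42704 + (-138 + 1/(-323)))*(-36392) = (-42704 + (-138 - 1/323))*(-36392) = (-42704 - 44575/323)*(-36392) = -13837967/323*(-36392) = 503591295064/323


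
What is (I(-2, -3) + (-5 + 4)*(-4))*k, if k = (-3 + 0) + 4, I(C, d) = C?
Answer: 2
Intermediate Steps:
k = 1 (k = -3 + 4 = 1)
(I(-2, -3) + (-5 + 4)*(-4))*k = (-2 + (-5 + 4)*(-4))*1 = (-2 - 1*(-4))*1 = (-2 + 4)*1 = 2*1 = 2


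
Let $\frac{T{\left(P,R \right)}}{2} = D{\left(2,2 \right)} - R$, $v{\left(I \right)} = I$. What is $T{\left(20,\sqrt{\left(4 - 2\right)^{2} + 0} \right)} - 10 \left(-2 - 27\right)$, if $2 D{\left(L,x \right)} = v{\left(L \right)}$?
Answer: $288$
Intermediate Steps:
$D{\left(L,x \right)} = \frac{L}{2}$
$T{\left(P,R \right)} = 2 - 2 R$ ($T{\left(P,R \right)} = 2 \left(\frac{1}{2} \cdot 2 - R\right) = 2 \left(1 - R\right) = 2 - 2 R$)
$T{\left(20,\sqrt{\left(4 - 2\right)^{2} + 0} \right)} - 10 \left(-2 - 27\right) = \left(2 - 2 \sqrt{\left(4 - 2\right)^{2} + 0}\right) - 10 \left(-2 - 27\right) = \left(2 - 2 \sqrt{2^{2} + 0}\right) - 10 \left(-29\right) = \left(2 - 2 \sqrt{4 + 0}\right) - -290 = \left(2 - 2 \sqrt{4}\right) + 290 = \left(2 - 4\right) + 290 = -2 + 290 = 288$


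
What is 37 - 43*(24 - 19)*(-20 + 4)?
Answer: 3477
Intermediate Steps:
37 - 43*(24 - 19)*(-20 + 4) = 37 - 215*(-16) = 37 - 43*(-80) = 37 + 3440 = 3477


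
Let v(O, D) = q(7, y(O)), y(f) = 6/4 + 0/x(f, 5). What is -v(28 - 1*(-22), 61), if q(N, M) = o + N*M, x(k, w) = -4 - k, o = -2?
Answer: -17/2 ≈ -8.5000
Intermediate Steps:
y(f) = 3/2 (y(f) = 6/4 + 0/(-4 - f) = 6*(¼) + 0 = 3/2 + 0 = 3/2)
q(N, M) = -2 + M*N (q(N, M) = -2 + N*M = -2 + M*N)
v(O, D) = 17/2 (v(O, D) = -2 + (3/2)*7 = -2 + 21/2 = 17/2)
-v(28 - 1*(-22), 61) = -1*17/2 = -17/2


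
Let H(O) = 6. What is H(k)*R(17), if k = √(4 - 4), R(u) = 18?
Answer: 108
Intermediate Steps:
k = 0 (k = √0 = 0)
H(k)*R(17) = 6*18 = 108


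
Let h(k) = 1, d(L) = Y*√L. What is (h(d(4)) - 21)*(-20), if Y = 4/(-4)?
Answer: 400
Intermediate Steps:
Y = -1 (Y = 4*(-¼) = -1)
d(L) = -√L
(h(d(4)) - 21)*(-20) = (1 - 21)*(-20) = -20*(-20) = 400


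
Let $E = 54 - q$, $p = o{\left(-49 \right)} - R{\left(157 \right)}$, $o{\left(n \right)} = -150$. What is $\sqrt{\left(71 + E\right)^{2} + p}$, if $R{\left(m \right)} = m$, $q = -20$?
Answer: $3 \sqrt{2302} \approx 143.94$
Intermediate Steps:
$p = -307$ ($p = -150 - 157 = -307$)
$E = 74$ ($E = 54 - -20 = 54 + 20 = 74$)
$\sqrt{\left(71 + E\right)^{2} + p} = \sqrt{\left(71 + 74\right)^{2} - 307} = \sqrt{145^{2} - 307} = \sqrt{21025 - 307} = \sqrt{20718} = 3 \sqrt{2302}$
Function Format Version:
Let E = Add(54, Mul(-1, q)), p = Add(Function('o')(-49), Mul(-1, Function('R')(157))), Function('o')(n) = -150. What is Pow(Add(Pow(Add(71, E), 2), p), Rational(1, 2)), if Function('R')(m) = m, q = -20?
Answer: Mul(3, Pow(2302, Rational(1, 2))) ≈ 143.94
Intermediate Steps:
p = -307 (p = Add(-150, Mul(-1, 157)) = Add(-150, -157) = -307)
E = 74 (E = Add(54, Mul(-1, -20)) = Add(54, 20) = 74)
Pow(Add(Pow(Add(71, E), 2), p), Rational(1, 2)) = Pow(Add(Pow(Add(71, 74), 2), -307), Rational(1, 2)) = Pow(Add(Pow(145, 2), -307), Rational(1, 2)) = Pow(Add(21025, -307), Rational(1, 2)) = Pow(20718, Rational(1, 2)) = Mul(3, Pow(2302, Rational(1, 2)))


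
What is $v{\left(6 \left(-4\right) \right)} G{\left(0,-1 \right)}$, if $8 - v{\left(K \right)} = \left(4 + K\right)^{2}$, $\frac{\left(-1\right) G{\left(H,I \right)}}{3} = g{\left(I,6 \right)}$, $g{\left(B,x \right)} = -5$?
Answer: $-5880$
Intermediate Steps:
$G{\left(H,I \right)} = 15$ ($G{\left(H,I \right)} = \left(-3\right) \left(-5\right) = 15$)
$v{\left(K \right)} = 8 - \left(4 + K\right)^{2}$
$v{\left(6 \left(-4\right) \right)} G{\left(0,-1 \right)} = \left(8 - \left(4 + 6 \left(-4\right)\right)^{2}\right) 15 = \left(8 - \left(4 - 24\right)^{2}\right) 15 = \left(8 - \left(-20\right)^{2}\right) 15 = \left(8 - 400\right) 15 = \left(-392\right) 15 = -5880$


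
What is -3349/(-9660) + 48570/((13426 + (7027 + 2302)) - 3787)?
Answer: 33294377/11451930 ≈ 2.9073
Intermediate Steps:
-3349/(-9660) + 48570/((13426 + (7027 + 2302)) - 3787) = -3349*(-1/9660) + 48570/((13426 + 9329) - 3787) = 3349/9660 + 48570/(22755 - 3787) = 3349/9660 + 48570/18968 = 3349/9660 + 48570*(1/18968) = 3349/9660 + 24285/9484 = 33294377/11451930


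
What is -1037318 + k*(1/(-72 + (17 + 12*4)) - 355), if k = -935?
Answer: -4936816/7 ≈ -7.0526e+5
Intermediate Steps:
-1037318 + k*(1/(-72 + (17 + 12*4)) - 355) = -1037318 - 935*(1/(-72 + (17 + 12*4)) - 355) = -1037318 - 935*(1/(-72 + (17 + 48)) - 355) = -1037318 - 935*(1/(-72 + 65) - 355) = -1037318 - 935*(1/(-7) - 355) = -1037318 - 935*(-⅐ - 355) = -1037318 - 935*(-2486/7) = -1037318 + 2324410/7 = -4936816/7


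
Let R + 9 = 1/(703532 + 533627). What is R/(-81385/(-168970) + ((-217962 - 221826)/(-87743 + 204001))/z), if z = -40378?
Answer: -88317190393217813404/4727396224935299069 ≈ -18.682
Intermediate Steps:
R = -11134430/1237159 (R = -9 + 1/(703532 + 533627) = -9 + 1/1237159 = -11134430/1237159 ≈ -9.0000)
R/(-81385/(-168970) + ((-217962 - 221826)/(-87743 + 204001))/z) = -11134430/(1237159*(-81385/(-168970) + ((-217962 - 221826)/(-87743 + 204001))/(-40378))) = -11134430/(1237159*(-81385*(-1/168970) - 439788/116258*(-1/40378))) = -11134430/(1237159*(16277/33794 - 439788*1/116258*(-1/40378))) = -11134430/(1237159*(16277/33794 - 219894/58129*(-1/40378))) = -11134430/(1237159*(16277/33794 + 109947/1173566381)) = -11134430/(1237159*19105855532455/39659502279514) = -11134430/1237159*39659502279514/19105855532455 = -88317190393217813404/4727396224935299069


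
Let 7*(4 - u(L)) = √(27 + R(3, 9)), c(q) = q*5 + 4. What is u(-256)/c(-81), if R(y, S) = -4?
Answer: -4/401 + √23/2807 ≈ -0.0082665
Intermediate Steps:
c(q) = 4 + 5*q (c(q) = 5*q + 4 = 4 + 5*q)
u(L) = 4 - √23/7 (u(L) = 4 - √(27 - 4)/7 = 4 - √23/7)
u(-256)/c(-81) = (4 - √23/7)/(4 + 5*(-81)) = (4 - √23/7)/(4 - 405) = (4 - √23/7)/(-401) = (4 - √23/7)*(-1/401) = -4/401 + √23/2807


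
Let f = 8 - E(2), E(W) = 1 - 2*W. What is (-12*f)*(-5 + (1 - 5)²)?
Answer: -1452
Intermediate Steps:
f = 11 (f = 8 - (1 - 2*2) = 8 - (1 - 4) = 8 - 1*(-3) = 8 + 3 = 11)
(-12*f)*(-5 + (1 - 5)²) = (-12*11)*(-5 + (1 - 5)²) = -132*(-5 + (-4)²) = -132*(-5 + 16) = -132*11 = -1452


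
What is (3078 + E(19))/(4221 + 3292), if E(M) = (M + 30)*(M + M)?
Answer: 4940/7513 ≈ 0.65753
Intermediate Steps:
E(M) = 2*M*(30 + M) (E(M) = (30 + M)*(2*M) = 2*M*(30 + M))
(3078 + E(19))/(4221 + 3292) = (3078 + 2*19*(30 + 19))/(4221 + 3292) = (3078 + 2*19*49)/7513 = (3078 + 1862)*(1/7513) = 4940*(1/7513) = 4940/7513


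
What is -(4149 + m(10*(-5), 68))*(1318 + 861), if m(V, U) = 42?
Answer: -9132189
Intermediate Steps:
-(4149 + m(10*(-5), 68))*(1318 + 861) = -(4149 + 42)*(1318 + 861) = -4191*2179 = -1*9132189 = -9132189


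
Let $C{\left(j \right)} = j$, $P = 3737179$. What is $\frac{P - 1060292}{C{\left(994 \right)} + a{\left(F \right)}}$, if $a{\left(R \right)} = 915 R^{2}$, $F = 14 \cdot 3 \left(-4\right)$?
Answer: $\frac{2676887}{25825954} \approx 0.10365$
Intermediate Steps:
$F = -168$ ($F = 42 \left(-4\right) = -168$)
$\frac{P - 1060292}{C{\left(994 \right)} + a{\left(F \right)}} = \frac{3737179 - 1060292}{994 + 915 \left(-168\right)^{2}} = \frac{2676887}{994 + 915 \cdot 28224} = \frac{2676887}{994 + 25824960} = \frac{2676887}{25825954}$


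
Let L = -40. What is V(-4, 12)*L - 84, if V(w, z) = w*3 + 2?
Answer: 316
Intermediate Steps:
V(w, z) = 2 + 3*w (V(w, z) = 3*w + 2 = 2 + 3*w)
V(-4, 12)*L - 84 = (2 + 3*(-4))*(-40) - 84 = (2 - 12)*(-40) - 84 = -10*(-40) - 84 = 400 - 84 = 316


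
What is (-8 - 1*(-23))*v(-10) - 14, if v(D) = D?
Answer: -164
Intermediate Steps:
(-8 - 1*(-23))*v(-10) - 14 = (-8 - 1*(-23))*(-10) - 14 = (-8 + 23)*(-10) - 14 = 15*(-10) - 14 = -150 - 14 = -164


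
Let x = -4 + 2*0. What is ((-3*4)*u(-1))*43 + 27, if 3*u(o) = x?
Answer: 715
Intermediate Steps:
x = -4 (x = -4 + 0 = -4)
u(o) = -4/3 (u(o) = (1/3)*(-4) = -4/3)
((-3*4)*u(-1))*43 + 27 = (-3*4*(-4/3))*43 + 27 = -12*(-4/3)*43 + 27 = 16*43 + 27 = 688 + 27 = 715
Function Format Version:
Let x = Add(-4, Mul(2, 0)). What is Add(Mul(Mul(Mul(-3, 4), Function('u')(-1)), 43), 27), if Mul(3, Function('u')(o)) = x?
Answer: 715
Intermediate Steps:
x = -4 (x = Add(-4, 0) = -4)
Function('u')(o) = Rational(-4, 3) (Function('u')(o) = Mul(Rational(1, 3), -4) = Rational(-4, 3))
Add(Mul(Mul(Mul(-3, 4), Function('u')(-1)), 43), 27) = Add(Mul(Mul(Mul(-3, 4), Rational(-4, 3)), 43), 27) = Add(Mul(Mul(-12, Rational(-4, 3)), 43), 27) = Add(Mul(16, 43), 27) = Add(688, 27) = 715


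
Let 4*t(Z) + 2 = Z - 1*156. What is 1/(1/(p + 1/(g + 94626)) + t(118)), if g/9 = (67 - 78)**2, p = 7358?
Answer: -704270971/7042613995 ≈ -0.10000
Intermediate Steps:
g = 1089 (g = 9*(67 - 78)**2 = 9*(-11)**2 = 9*121 = 1089)
t(Z) = -79/2 + Z/4 (t(Z) = -1/2 + (Z - 1*156)/4 = -1/2 + (Z - 156)/4 = -1/2 + (-156 + Z)/4 = -1/2 + (-39 + Z/4) = -79/2 + Z/4)
1/(1/(p + 1/(g + 94626)) + t(118)) = 1/(1/(7358 + 1/(1089 + 94626)) + (-79/2 + (1/4)*118)) = 1/(1/(7358 + 1/95715) + (-79/2 + 59/2)) = 1/(1/(7358 + 1/95715) - 10) = 1/(1/(704270971/95715) - 10) = 1/(95715/704270971 - 10) = 1/(-7042613995/704270971) = -704270971/7042613995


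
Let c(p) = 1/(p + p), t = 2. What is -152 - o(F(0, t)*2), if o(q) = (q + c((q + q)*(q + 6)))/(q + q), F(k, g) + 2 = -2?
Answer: -156159/1024 ≈ -152.50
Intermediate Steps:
F(k, g) = -4 (F(k, g) = -2 - 2 = -4)
c(p) = 1/(2*p)
o(q) = (q + 1/(4*q*(6 + q)))/(2*q) (o(q) = (q + 1/(2*(((q + q)*(q + 6)))))/(q + q) = (q + 1/(2*(((2*q)*(6 + q)))))/((2*q)) = (q + 1/(2*((2*q*(6 + q)))))*(1/(2*q)) = (q + (1/(2*q*(6 + q)))/2)*(1/(2*q)) = (q + 1/(4*q*(6 + q)))*(1/(2*q)) = (q + 1/(4*q*(6 + q)))/(2*q))
-152 - o(F(0, t)*2) = -152 - (1 + 4*(-4*2)**2*(6 - 4*2))/(8*(-4*2)**2*(6 - 4*2)) = -152 - (1 + 4*(-8)**2*(6 - 8))/(8*(-8)**2*(6 - 8)) = -152 - (1 + 4*64*(-2))/(8*64*(-2)) = -152 - (-1)*(1 - 512)/(8*64*2) = -152 - (-1)*(-511)/(8*64*2) = -152 - 1*511/1024 = -152 - 511/1024 = -156159/1024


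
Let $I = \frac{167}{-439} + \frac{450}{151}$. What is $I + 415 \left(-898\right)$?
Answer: $- \frac{24703749297}{66289} \approx -3.7267 \cdot 10^{5}$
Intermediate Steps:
$I = \frac{172333}{66289}$ ($I = 167 \left(- \frac{1}{439}\right) + 450 \cdot \frac{1}{151} = - \frac{167}{439} + \frac{450}{151} = \frac{172333}{66289} \approx 2.5997$)
$I + 415 \left(-898\right) = \frac{172333}{66289} + 415 \left(-898\right) = \frac{172333}{66289} - 372670 = - \frac{24703749297}{66289}$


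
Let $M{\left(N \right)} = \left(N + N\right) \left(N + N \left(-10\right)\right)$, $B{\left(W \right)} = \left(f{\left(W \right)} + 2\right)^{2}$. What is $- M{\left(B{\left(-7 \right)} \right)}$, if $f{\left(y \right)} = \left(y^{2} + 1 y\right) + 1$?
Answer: $73811250$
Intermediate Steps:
$f{\left(y \right)} = 1 + y + y^{2}$ ($f{\left(y \right)} = \left(y^{2} + y\right) + 1 = \left(y + y^{2}\right) + 1 = 1 + y + y^{2}$)
$B{\left(W \right)} = \left(3 + W + W^{2}\right)^{2}$ ($B{\left(W \right)} = \left(\left(1 + W + W^{2}\right) + 2\right)^{2} = \left(3 + W + W^{2}\right)^{2}$)
$M{\left(N \right)} = - 18 N^{2}$ ($M{\left(N \right)} = 2 N \left(N - 10 N\right) = 2 N \left(- 9 N\right) = - 18 N^{2}$)
$- M{\left(B{\left(-7 \right)} \right)} = - \left(-18\right) \left(\left(3 - 7 + \left(-7\right)^{2}\right)^{2}\right)^{2} = - \left(-18\right) \left(\left(3 - 7 + 49\right)^{2}\right)^{2} = - \left(-18\right) \left(45^{2}\right)^{2} = - \left(-18\right) 2025^{2} = - \left(-18\right) 4100625 = \left(-1\right) \left(-73811250\right) = 73811250$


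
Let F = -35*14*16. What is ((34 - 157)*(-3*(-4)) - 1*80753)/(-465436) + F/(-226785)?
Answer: 4459464401/21110780652 ≈ 0.21124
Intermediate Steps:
F = -7840 (F = -490*16 = -7840)
((34 - 157)*(-3*(-4)) - 1*80753)/(-465436) + F/(-226785) = ((34 - 157)*(-3*(-4)) - 1*80753)/(-465436) - 7840/(-226785) = (-123*12 - 80753)*(-1/465436) - 7840*(-1/226785) = (-1476 - 80753)*(-1/465436) + 1568/45357 = -82229*(-1/465436) + 1568/45357 = 82229/465436 + 1568/45357 = 4459464401/21110780652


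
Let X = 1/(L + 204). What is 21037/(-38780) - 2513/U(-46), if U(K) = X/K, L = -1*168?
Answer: 161384034803/38780 ≈ 4.1615e+6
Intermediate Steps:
L = -168
X = 1/36 (X = 1/(-168 + 204) = 1/36 ≈ 0.027778)
U(K) = 1/(36*K)
21037/(-38780) - 2513/U(-46) = 21037/(-38780) - 2513/((1/36)/(-46)) = 21037*(-1/38780) - 2513/((1/36)*(-1/46)) = -21037/38780 - 2513/(-1/1656) = -21037/38780 - 2513*(-1656) = -21037/38780 + 4161528 = 161384034803/38780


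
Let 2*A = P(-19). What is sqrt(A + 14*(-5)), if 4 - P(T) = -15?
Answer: 11*I*sqrt(2)/2 ≈ 7.7782*I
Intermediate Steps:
P(T) = 19 (P(T) = 4 - 1*(-15) = 4 + 15 = 19)
A = 19/2 (A = (1/2)*19 = 19/2 ≈ 9.5000)
sqrt(A + 14*(-5)) = sqrt(19/2 + 14*(-5)) = sqrt(19/2 - 70) = sqrt(-121/2) = 11*I*sqrt(2)/2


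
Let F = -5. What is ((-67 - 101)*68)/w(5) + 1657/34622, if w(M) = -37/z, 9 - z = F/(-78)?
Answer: 45947237753/16653182 ≈ 2759.1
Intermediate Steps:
z = 697/78 (z = 9 - (-5)/(-78) = 9 - (-5)*(-1)/78 = 9 - 1*5/78 = 9 - 5/78 = 697/78 ≈ 8.9359)
w(M) = -2886/697 (w(M) = -37/697/78 = -37*78/697 = -2886/697)
((-67 - 101)*68)/w(5) + 1657/34622 = ((-67 - 101)*68)/(-2886/697) + 1657/34622 = -168*68*(-697/2886) + 1657*(1/34622) = -11424*(-697/2886) + 1657/34622 = 1327088/481 + 1657/34622 = 45947237753/16653182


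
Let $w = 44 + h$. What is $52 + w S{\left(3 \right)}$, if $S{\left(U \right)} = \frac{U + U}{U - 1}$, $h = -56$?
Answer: $16$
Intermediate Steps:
$w = -12$ ($w = 44 - 56 = -12$)
$S{\left(U \right)} = \frac{2 U}{-1 + U}$
$52 + w S{\left(3 \right)} = 52 - 12 \cdot 2 \cdot 3 \frac{1}{-1 + 3} = 52 - 12 \cdot 2 \cdot 3 \cdot \frac{1}{2} = 52 - 36 = 16$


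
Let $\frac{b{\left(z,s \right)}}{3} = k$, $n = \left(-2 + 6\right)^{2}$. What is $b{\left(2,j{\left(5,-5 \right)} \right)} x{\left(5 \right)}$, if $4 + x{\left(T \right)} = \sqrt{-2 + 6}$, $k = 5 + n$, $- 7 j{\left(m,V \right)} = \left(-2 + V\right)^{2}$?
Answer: $-126$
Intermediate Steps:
$j{\left(m,V \right)} = - \frac{\left(-2 + V\right)^{2}}{7}$
$n = 16$ ($n = 4^{2} = 16$)
$k = 21$ ($k = 5 + 16 = 21$)
$x{\left(T \right)} = -2$ ($x{\left(T \right)} = -4 + \sqrt{-2 + 6} = -4 + \sqrt{4} = -4 + 2 = -2$)
$b{\left(z,s \right)} = 63$ ($b{\left(z,s \right)} = 3 \cdot 21 = 63$)
$b{\left(2,j{\left(5,-5 \right)} \right)} x{\left(5 \right)} = 63 \left(-2\right) = -126$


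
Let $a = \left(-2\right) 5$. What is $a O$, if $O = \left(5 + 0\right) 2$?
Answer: $-100$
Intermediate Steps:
$a = -10$
$O = 10$ ($O = 5 \cdot 2 = 10$)
$a O = \left(-10\right) 10 = -100$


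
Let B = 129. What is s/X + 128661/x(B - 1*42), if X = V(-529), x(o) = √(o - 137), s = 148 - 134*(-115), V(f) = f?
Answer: -15558/529 - 128661*I*√2/10 ≈ -29.41 - 18195.0*I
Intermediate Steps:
s = 15558 (s = 148 + 15410 = 15558)
x(o) = √(-137 + o)
X = -529
s/X + 128661/x(B - 1*42) = 15558/(-529) + 128661/(√(-137 + (129 - 1*42))) = 15558*(-1/529) + 128661/(√(-137 + (129 - 42))) = -15558/529 + 128661/(√(-137 + 87)) = -15558/529 + 128661/(√(-50)) = -15558/529 + 128661/((5*I*√2)) = -15558/529 + 128661*(-I*√2/10) = -15558/529 - 128661*I*√2/10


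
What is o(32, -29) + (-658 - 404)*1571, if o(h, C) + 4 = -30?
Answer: -1668436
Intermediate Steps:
o(h, C) = -34 (o(h, C) = -4 - 30 = -34)
o(32, -29) + (-658 - 404)*1571 = -34 + (-658 - 404)*1571 = -34 - 1062*1571 = -34 - 1668402 = -1668436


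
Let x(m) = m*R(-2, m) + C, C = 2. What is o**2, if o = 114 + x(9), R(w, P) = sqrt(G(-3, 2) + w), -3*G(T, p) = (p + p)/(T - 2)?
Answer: 66578/5 + 696*I*sqrt(390)/5 ≈ 13316.0 + 2749.0*I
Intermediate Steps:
G(T, p) = -2*p/(3*(-2 + T)) (G(T, p) = -(p + p)/(3*(T - 2)) = -2*p/(3*(-2 + T)))
R(w, P) = sqrt(4/15 + w) (R(w, P) = sqrt(-2*2/(-6 + 3*(-3)) + w) = sqrt(-2*2/(-6 - 9) + w) = sqrt(-2*2/(-15) + w) = sqrt(-2*2*(-1/15) + w) = sqrt(4/15 + w))
x(m) = 2 + I*m*sqrt(390)/15 (x(m) = m*(sqrt(60 + 225*(-2))/15) + 2 = m*(sqrt(60 - 450)/15) + 2 = m*(sqrt(-390)/15) + 2 = m*((I*sqrt(390))/15) + 2 = m*(I*sqrt(390)/15) + 2 = I*m*sqrt(390)/15 + 2 = 2 + I*m*sqrt(390)/15)
o = 116 + 3*I*sqrt(390)/5 (o = 114 + (2 + (1/15)*I*9*sqrt(390)) = 114 + (2 + 3*I*sqrt(390)/5) = 116 + 3*I*sqrt(390)/5 ≈ 116.0 + 11.849*I)
o**2 = (116 + 3*I*sqrt(390)/5)**2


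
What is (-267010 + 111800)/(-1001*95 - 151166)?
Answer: 1870/2967 ≈ 0.63027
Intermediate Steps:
(-267010 + 111800)/(-1001*95 - 151166) = -155210/(-95095 - 151166) = -155210/(-246261) = -155210*(-1/246261) = 1870/2967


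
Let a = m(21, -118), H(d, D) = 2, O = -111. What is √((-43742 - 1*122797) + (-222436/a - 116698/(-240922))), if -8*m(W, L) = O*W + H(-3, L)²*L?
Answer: I*√19059267826964554329514/337652183 ≈ 408.87*I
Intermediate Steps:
m(W, L) = -L/2 + 111*W/8 (m(W, L) = -(-111*W + 2²*L)/8 = -(-111*W + 4*L)/8 = -L/2 + 111*W/8)
a = 2803/8 (a = -½*(-118) + (111/8)*21 = 59 + 2331/8 = 2803/8 ≈ 350.38)
√((-43742 - 1*122797) + (-222436/a - 116698/(-240922))) = √((-43742 - 1*122797) + (-222436/2803/8 - 116698/(-240922))) = √((-43742 - 122797) + (-222436*8/2803 - 116698*(-1/240922))) = √(-166539 + (-1779488/2803 + 58349/120461)) = √(-166539 - 214195351721/337652183) = √(-56446452256358/337652183) = I*√19059267826964554329514/337652183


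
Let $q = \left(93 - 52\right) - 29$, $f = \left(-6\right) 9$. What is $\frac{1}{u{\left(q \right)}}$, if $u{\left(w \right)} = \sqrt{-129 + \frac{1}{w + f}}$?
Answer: $- \frac{i \sqrt{227598}}{5419} \approx - 0.088037 i$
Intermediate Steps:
$f = -54$
$q = 12$ ($q = 41 - 29 = 12$)
$u{\left(w \right)} = \sqrt{-129 + \frac{1}{-54 + w}}$ ($u{\left(w \right)} = \sqrt{-129 + \frac{1}{w - 54}} = \sqrt{-129 + \frac{1}{-54 + w}}$)
$\frac{1}{u{\left(q \right)}} = \frac{1}{\sqrt{\frac{6967 - 1548}{-54 + 12}}} = \frac{1}{\sqrt{\frac{6967 - 1548}{-42}}} = \frac{1}{\sqrt{\left(- \frac{1}{42}\right) 5419}} = \frac{1}{\sqrt{- \frac{5419}{42}}} = \frac{1}{\frac{1}{42} i \sqrt{227598}} = - \frac{i \sqrt{227598}}{5419}$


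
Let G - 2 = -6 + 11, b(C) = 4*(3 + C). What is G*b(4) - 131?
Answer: 65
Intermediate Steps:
b(C) = 12 + 4*C
G = 7 (G = 2 + (-6 + 11) = 2 + 5 = 7)
G*b(4) - 131 = 7*(12 + 4*4) - 131 = 7*(12 + 16) - 131 = 7*28 - 131 = 196 - 131 = 65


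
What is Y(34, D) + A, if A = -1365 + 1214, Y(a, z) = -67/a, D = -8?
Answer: -5201/34 ≈ -152.97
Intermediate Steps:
A = -151
Y(34, D) + A = -67/34 - 151 = -5201/34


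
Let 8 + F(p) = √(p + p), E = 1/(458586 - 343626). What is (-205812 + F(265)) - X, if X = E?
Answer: -23661067201/114960 + √530 ≈ -2.0580e+5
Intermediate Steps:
E = 1/114960 ≈ 8.6987e-6
X = 1/114960 ≈ 8.6987e-6
F(p) = -8 + √2*√p (F(p) = -8 + √(p + p) = -8 + √(2*p) = -8 + √2*√p)
(-205812 + F(265)) - X = (-205812 + (-8 + √2*√265)) - 1*1/114960 = (-205812 + (-8 + √530)) - 1/114960 = (-205820 + √530) - 1/114960 = -23661067201/114960 + √530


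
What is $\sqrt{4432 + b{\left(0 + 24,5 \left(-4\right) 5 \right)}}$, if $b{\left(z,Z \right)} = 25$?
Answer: $\sqrt{4457} \approx 66.761$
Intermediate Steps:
$\sqrt{4432 + b{\left(0 + 24,5 \left(-4\right) 5 \right)}} = \sqrt{4432 + 25} = \sqrt{4457}$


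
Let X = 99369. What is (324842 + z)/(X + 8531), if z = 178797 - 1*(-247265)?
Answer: 187726/26975 ≈ 6.9593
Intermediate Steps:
z = 426062 (z = 178797 + 247265 = 426062)
(324842 + z)/(X + 8531) = (324842 + 426062)/(99369 + 8531) = 750904/107900 = 750904*(1/107900) = 187726/26975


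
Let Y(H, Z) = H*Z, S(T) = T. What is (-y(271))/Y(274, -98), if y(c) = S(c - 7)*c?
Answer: 17886/6713 ≈ 2.6644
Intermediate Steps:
y(c) = c*(-7 + c) (y(c) = (c - 7)*c = (-7 + c)*c = c*(-7 + c))
(-y(271))/Y(274, -98) = (-271*(-7 + 271))/((274*(-98))) = -271*264/(-26852) = -1*71544*(-1/26852) = -71544*(-1/26852) = 17886/6713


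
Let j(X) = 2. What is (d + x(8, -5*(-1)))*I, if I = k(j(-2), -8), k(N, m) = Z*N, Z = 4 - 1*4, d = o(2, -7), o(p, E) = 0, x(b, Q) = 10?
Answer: 0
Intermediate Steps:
d = 0
Z = 0 (Z = 4 - 4 = 0)
k(N, m) = 0 (k(N, m) = 0*N = 0)
I = 0
(d + x(8, -5*(-1)))*I = (0 + 10)*0 = 10*0 = 0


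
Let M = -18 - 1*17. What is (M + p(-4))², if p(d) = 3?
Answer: 1024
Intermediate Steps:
M = -35 (M = -18 - 17 = -35)
(M + p(-4))² = (-35 + 3)² = (-32)² = 1024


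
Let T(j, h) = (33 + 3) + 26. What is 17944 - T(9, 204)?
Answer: 17882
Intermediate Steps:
T(j, h) = 62 (T(j, h) = 36 + 26 = 62)
17944 - T(9, 204) = 17944 - 1*62 = 17944 - 62 = 17882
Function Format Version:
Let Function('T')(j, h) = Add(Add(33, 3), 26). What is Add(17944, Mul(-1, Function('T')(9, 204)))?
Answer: 17882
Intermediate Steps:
Function('T')(j, h) = 62 (Function('T')(j, h) = Add(36, 26) = 62)
Add(17944, Mul(-1, Function('T')(9, 204))) = Add(17944, Mul(-1, 62)) = Add(17944, -62) = 17882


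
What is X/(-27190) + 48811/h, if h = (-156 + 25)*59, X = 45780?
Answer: -168100471/21015151 ≈ -7.9990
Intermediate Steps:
h = -7729 (h = -131*59 = -7729)
X/(-27190) + 48811/h = 45780/(-27190) + 48811/(-7729) = 45780*(-1/27190) + 48811*(-1/7729) = -4578/2719 - 48811/7729 = -168100471/21015151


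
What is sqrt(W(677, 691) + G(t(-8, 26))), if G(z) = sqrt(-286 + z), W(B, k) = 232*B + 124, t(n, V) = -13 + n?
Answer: sqrt(157188 + I*sqrt(307)) ≈ 396.47 + 0.022*I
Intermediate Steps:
W(B, k) = 124 + 232*B
sqrt(W(677, 691) + G(t(-8, 26))) = sqrt((124 + 232*677) + sqrt(-286 + (-13 - 8))) = sqrt((124 + 157064) + sqrt(-286 - 21)) = sqrt(157188 + sqrt(-307)) = sqrt(157188 + I*sqrt(307))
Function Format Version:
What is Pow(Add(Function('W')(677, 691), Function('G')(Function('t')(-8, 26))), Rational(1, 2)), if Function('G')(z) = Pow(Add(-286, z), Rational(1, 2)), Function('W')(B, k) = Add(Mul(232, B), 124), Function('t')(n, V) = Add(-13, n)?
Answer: Pow(Add(157188, Mul(I, Pow(307, Rational(1, 2)))), Rational(1, 2)) ≈ Add(396.47, Mul(0.022, I))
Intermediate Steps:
Function('W')(B, k) = Add(124, Mul(232, B))
Pow(Add(Function('W')(677, 691), Function('G')(Function('t')(-8, 26))), Rational(1, 2)) = Pow(Add(Add(124, Mul(232, 677)), Pow(Add(-286, Add(-13, -8)), Rational(1, 2))), Rational(1, 2)) = Pow(Add(Add(124, 157064), Pow(Add(-286, -21), Rational(1, 2))), Rational(1, 2)) = Pow(Add(157188, Pow(-307, Rational(1, 2))), Rational(1, 2)) = Pow(Add(157188, Mul(I, Pow(307, Rational(1, 2)))), Rational(1, 2))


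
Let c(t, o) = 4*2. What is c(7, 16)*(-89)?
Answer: -712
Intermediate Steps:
c(t, o) = 8
c(7, 16)*(-89) = 8*(-89) = -712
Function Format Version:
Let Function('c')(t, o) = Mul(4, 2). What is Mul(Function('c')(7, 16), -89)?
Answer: -712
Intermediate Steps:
Function('c')(t, o) = 8
Mul(Function('c')(7, 16), -89) = Mul(8, -89) = -712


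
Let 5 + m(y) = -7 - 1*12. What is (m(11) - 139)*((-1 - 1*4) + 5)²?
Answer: 0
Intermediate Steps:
m(y) = -24 (m(y) = -5 + (-7 - 1*12) = -5 + (-7 - 12) = -5 - 19 = -24)
(m(11) - 139)*((-1 - 1*4) + 5)² = (-24 - 139)*((-1 - 1*4) + 5)² = -163*((-1 - 4) + 5)² = -163*(-5 + 5)² = -163*0² = -163*0 = 0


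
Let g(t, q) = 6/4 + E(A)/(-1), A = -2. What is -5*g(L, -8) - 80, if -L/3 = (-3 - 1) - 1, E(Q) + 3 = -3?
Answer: -235/2 ≈ -117.50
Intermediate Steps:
E(Q) = -6 (E(Q) = -3 - 3 = -6)
L = 15 (L = -3*((-3 - 1) - 1) = -3*(-4 - 1) = -3*(-5) = 15)
g(t, q) = 15/2 (g(t, q) = 6/4 - 6/(-1) = 6*(¼) - 6*(-1) = 3/2 + 6 = 15/2)
-5*g(L, -8) - 80 = -5*15/2 - 80 = -75/2 - 80 = -235/2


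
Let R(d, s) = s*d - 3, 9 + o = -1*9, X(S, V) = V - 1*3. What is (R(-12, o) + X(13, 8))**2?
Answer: 47524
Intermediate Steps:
X(S, V) = -3 + V (X(S, V) = V - 3 = -3 + V)
o = -18 (o = -9 - 1*9 = -9 - 9 = -18)
R(d, s) = -3 + d*s (R(d, s) = d*s - 3 = -3 + d*s)
(R(-12, o) + X(13, 8))**2 = ((-3 - 12*(-18)) + (-3 + 8))**2 = ((-3 + 216) + 5)**2 = (213 + 5)**2 = 218**2 = 47524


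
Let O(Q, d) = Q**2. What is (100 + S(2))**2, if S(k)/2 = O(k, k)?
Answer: 11664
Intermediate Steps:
S(k) = 2*k**2
(100 + S(2))**2 = (100 + 2*2**2)**2 = (100 + 2*4)**2 = (100 + 8)**2 = 108**2 = 11664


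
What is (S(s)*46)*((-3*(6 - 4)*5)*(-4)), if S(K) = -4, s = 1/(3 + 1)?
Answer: -22080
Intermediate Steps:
s = ¼ (s = 1/4 = ¼ ≈ 0.25000)
(S(s)*46)*((-3*(6 - 4)*5)*(-4)) = (-4*46)*((-3*(6 - 4)*5)*(-4)) = -184*-3*2*5*(-4) = -184*(-6*5)*(-4) = -(-5520)*(-4) = -184*120 = -22080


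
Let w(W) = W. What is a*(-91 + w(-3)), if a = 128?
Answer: -12032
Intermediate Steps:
a*(-91 + w(-3)) = 128*(-91 - 3) = 128*(-94) = -12032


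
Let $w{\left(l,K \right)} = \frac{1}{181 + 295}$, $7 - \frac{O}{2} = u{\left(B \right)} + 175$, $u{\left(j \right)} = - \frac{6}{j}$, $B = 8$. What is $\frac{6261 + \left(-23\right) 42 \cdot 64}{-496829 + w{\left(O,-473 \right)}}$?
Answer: $\frac{8815996}{78830201} \approx 0.11184$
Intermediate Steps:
$O = - \frac{669}{2}$ ($O = 14 - 2 \left(- \frac{6}{8} + 175\right) = 14 - 2 \left(\left(-6\right) \frac{1}{8} + 175\right) = 14 - 2 \left(- \frac{3}{4} + 175\right) = 14 - \frac{697}{2} = - \frac{669}{2} \approx -334.5$)
$w{\left(l,K \right)} = \frac{1}{476}$
$\frac{6261 + \left(-23\right) 42 \cdot 64}{-496829 + w{\left(O,-473 \right)}} = \frac{6261 + \left(-23\right) 42 \cdot 64}{-496829 + \frac{1}{476}} = \frac{6261 - 61824}{- \frac{236490603}{476}} = \left(6261 - 61824\right) \left(- \frac{476}{236490603}\right) = \left(-55563\right) \left(- \frac{476}{236490603}\right) = \frac{8815996}{78830201}$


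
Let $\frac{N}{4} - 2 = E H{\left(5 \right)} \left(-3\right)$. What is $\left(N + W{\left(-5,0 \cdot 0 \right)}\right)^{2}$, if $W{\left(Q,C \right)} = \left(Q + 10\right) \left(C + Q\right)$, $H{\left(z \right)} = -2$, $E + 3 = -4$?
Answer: $34225$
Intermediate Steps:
$E = -7$ ($E = -3 - 4 = -7$)
$W{\left(Q,C \right)} = \left(10 + Q\right) \left(C + Q\right)$
$N = -160$ ($N = 8 + 4 \left(-7\right) \left(-2\right) \left(-3\right) = 8 + 4 \cdot 14 \left(-3\right) = 8 + 4 \left(-42\right) = 8 - 168 = -160$)
$\left(N + W{\left(-5,0 \cdot 0 \right)}\right)^{2} = \left(-160 + \left(\left(-5\right)^{2} + 10 \cdot 0 \cdot 0 + 10 \left(-5\right) + 0 \cdot 0 \left(-5\right)\right)\right)^{2} = \left(-160 + \left(25 + 10 \cdot 0 - 50 + 0 \left(-5\right)\right)\right)^{2} = \left(-160 + \left(25 + 0 - 50 + 0\right)\right)^{2} = \left(-160 - 25\right)^{2} = \left(-185\right)^{2} = 34225$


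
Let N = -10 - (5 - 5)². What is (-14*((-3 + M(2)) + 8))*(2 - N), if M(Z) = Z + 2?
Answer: -1512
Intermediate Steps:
M(Z) = 2 + Z
N = -10 (N = -10 - 1*0² = -10 - 1*0 = -10 + 0 = -10)
(-14*((-3 + M(2)) + 8))*(2 - N) = (-14*((-3 + (2 + 2)) + 8))*(2 - 1*(-10)) = (-14*((-3 + 4) + 8))*(2 + 10) = -14*(1 + 8)*12 = -14*9*12 = -126*12 = -1512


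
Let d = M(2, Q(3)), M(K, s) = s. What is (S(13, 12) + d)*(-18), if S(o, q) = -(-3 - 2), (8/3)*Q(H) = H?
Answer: -441/4 ≈ -110.25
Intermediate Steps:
Q(H) = 3*H/8
d = 9/8 (d = (3/8)*3 = 9/8 ≈ 1.1250)
S(o, q) = 5 (S(o, q) = -1*(-5) = 5)
(S(13, 12) + d)*(-18) = (5 + 9/8)*(-18) = (49/8)*(-18) = -441/4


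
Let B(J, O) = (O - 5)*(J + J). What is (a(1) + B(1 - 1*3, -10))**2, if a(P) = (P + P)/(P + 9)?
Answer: 90601/25 ≈ 3624.0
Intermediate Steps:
a(P) = 2*P/(9 + P) (a(P) = (2*P)/(9 + P) = 2*P/(9 + P))
B(J, O) = 2*J*(-5 + O) (B(J, O) = (-5 + O)*(2*J) = 2*J*(-5 + O))
(a(1) + B(1 - 1*3, -10))**2 = (2*1/(9 + 1) + 2*(1 - 1*3)*(-5 - 10))**2 = (2*1/10 + 2*(1 - 3)*(-15))**2 = (2*1*(1/10) + 2*(-2)*(-15))**2 = (1/5 + 60)**2 = (301/5)**2 = 90601/25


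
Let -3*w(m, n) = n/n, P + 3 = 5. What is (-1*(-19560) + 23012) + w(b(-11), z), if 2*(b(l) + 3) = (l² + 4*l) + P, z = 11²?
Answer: 127715/3 ≈ 42572.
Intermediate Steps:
P = 2 (P = -3 + 5 = 2)
z = 121
b(l) = -2 + l²/2 + 2*l (b(l) = -3 + ((l² + 4*l) + 2)/2 = -3 + (2 + l² + 4*l)/2 = -3 + (1 + l²/2 + 2*l) = -2 + l²/2 + 2*l)
w(m, n) = -⅓ (w(m, n) = -n/(3*n) = -⅓*1 = -⅓)
(-1*(-19560) + 23012) + w(b(-11), z) = (-1*(-19560) + 23012) - ⅓ = (19560 + 23012) - ⅓ = 42572 - ⅓ = 127715/3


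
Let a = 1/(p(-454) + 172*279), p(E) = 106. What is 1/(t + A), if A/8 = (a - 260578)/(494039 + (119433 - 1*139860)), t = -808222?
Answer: -2847236941/2301212067167233 ≈ -1.2373e-6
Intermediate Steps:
a = 1/48094 (a = 1/(106 + 172*279) = 1/(106 + 47988) = 1/48094 ≈ 2.0793e-5)
A = -12532238331/2847236941 (A = 8*((1/48094 - 260578)/(494039 + (119433 - 1*139860))) = 8*(-12532238331/(48094*(494039 + (119433 - 139860)))) = 8*(-12532238331/(48094*(494039 - 20427))) = 8*(-12532238331/48094/473612) = 8*(-12532238331/48094*1/473612) = 8*(-12532238331/22777895528) = -12532238331/2847236941 ≈ -4.4015)
1/(t + A) = 1/(-808222 - 12532238331/2847236941) = 1/(-2301212067167233/2847236941) = -2847236941/2301212067167233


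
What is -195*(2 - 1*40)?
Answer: 7410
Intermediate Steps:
-195*(2 - 1*40) = -195*(2 - 40) = -195*(-38) = 7410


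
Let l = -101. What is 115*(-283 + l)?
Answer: -44160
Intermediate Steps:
115*(-283 + l) = 115*(-283 - 101) = 115*(-384) = -44160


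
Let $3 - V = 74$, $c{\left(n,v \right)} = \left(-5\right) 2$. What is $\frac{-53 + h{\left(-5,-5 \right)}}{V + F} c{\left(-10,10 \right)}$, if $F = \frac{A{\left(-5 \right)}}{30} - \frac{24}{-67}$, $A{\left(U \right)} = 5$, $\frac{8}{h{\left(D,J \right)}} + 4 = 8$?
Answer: $- \frac{205020}{28331} \approx -7.2366$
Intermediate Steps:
$c{\left(n,v \right)} = -10$
$h{\left(D,J \right)} = 2$ ($h{\left(D,J \right)} = \frac{8}{-4 + 8} = \frac{8}{4} = 8 \cdot \frac{1}{4} = 2$)
$V = -71$ ($V = 3 - 74 = -71$)
$F = \frac{211}{402}$ ($F = \frac{5}{30} - \frac{24}{-67} = 5 \cdot \frac{1}{30} - - \frac{24}{67} = \frac{1}{6} + \frac{24}{67} = \frac{211}{402} \approx 0.52488$)
$\frac{-53 + h{\left(-5,-5 \right)}}{V + F} c{\left(-10,10 \right)} = \frac{-53 + 2}{-71 + \frac{211}{402}} \left(-10\right) = - \frac{51}{- \frac{28331}{402}} \left(-10\right) = \left(-51\right) \left(- \frac{402}{28331}\right) \left(-10\right) = \frac{20502}{28331} \left(-10\right) = - \frac{205020}{28331}$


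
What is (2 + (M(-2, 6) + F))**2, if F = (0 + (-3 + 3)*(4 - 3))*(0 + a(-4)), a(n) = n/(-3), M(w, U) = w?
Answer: 0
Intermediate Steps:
a(n) = -n/3 (a(n) = n*(-1/3) = -n/3)
F = 0 (F = (0 + (-3 + 3)*(4 - 3))*(0 - 1/3*(-4)) = (0 + 0*1)*(0 + 4/3) = (0 + 0)*(4/3) = 0*(4/3) = 0)
(2 + (M(-2, 6) + F))**2 = (2 + (-2 + 0))**2 = (2 - 2)**2 = 0**2 = 0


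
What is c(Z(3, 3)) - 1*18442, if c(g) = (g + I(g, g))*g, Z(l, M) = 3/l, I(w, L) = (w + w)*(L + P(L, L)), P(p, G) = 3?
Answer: -18433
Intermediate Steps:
I(w, L) = 2*w*(3 + L) (I(w, L) = (w + w)*(L + 3) = (2*w)*(3 + L) = 2*w*(3 + L))
c(g) = g*(g + 2*g*(3 + g)) (c(g) = (g + 2*g*(3 + g))*g = g*(g + 2*g*(3 + g)))
c(Z(3, 3)) - 1*18442 = (3/3)²*(7 + 2*(3/3)) - 1*18442 = (3*(⅓))²*(7 + 2*(3*(⅓))) - 18442 = 1²*(7 + 2*1) - 18442 = 1*(7 + 2) - 18442 = 1*9 - 18442 = 9 - 18442 = -18433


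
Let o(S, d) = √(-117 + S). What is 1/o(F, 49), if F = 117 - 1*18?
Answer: -I*√2/6 ≈ -0.2357*I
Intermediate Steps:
F = 99 (F = 117 - 18 = 99)
1/o(F, 49) = 1/(√(-117 + 99)) = 1/(√(-18)) = 1/(3*I*√2) = -I*√2/6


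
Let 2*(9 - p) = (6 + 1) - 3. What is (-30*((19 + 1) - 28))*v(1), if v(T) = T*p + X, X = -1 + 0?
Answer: 1440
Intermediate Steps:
X = -1
p = 7 (p = 9 - ((6 + 1) - 3)/2 = 9 - (7 - 3)/2 = 9 - 1/2*4 = 9 - 2 = 7)
v(T) = -1 + 7*T (v(T) = T*7 - 1 = 7*T - 1 = -1 + 7*T)
(-30*((19 + 1) - 28))*v(1) = (-30*((19 + 1) - 28))*(-1 + 7*1) = (-30*(20 - 28))*(-1 + 7) = -30*(-8)*6 = 240*6 = 1440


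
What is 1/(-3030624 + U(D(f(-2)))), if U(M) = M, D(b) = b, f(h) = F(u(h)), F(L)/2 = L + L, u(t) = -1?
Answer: -1/3030628 ≈ -3.2996e-7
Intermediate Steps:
F(L) = 4*L (F(L) = 2*(L + L) = 2*(2*L) = 4*L)
f(h) = -4 (f(h) = 4*(-1) = -4)
1/(-3030624 + U(D(f(-2)))) = 1/(-3030624 - 4) = 1/(-3030628) = -1/3030628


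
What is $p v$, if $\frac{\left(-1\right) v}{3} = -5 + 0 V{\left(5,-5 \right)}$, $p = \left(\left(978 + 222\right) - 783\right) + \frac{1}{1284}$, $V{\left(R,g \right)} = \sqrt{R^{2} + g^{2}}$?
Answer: $\frac{2677145}{428} \approx 6255.0$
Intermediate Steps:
$p = \frac{535429}{1284}$ ($p = \left(1200 - 783\right) + \frac{1}{1284} = 417 + \frac{1}{1284} = \frac{535429}{1284} \approx 417.0$)
$v = 15$ ($v = - 3 \left(-5 + 0 \sqrt{5^{2} + \left(-5\right)^{2}}\right) = - 3 \left(-5 + 0 \sqrt{25 + 25}\right) = - 3 \left(-5 + 0 \sqrt{50}\right) = - 3 \left(-5 + 0 \cdot 5 \sqrt{2}\right) = - 3 \left(-5 + 0\right) = \left(-3\right) \left(-5\right) = 15$)
$p v = \frac{535429}{1284} \cdot 15 = \frac{2677145}{428}$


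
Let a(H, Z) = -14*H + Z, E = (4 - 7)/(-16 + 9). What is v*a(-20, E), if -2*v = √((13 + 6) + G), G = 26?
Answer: -5889*√5/14 ≈ -940.59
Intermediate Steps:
E = 3/7 (E = -3/(-7) = -3*(-⅐) = 3/7 ≈ 0.42857)
a(H, Z) = Z - 14*H
v = -3*√5/2 (v = -√((13 + 6) + 26)/2 = -√(19 + 26)/2 = -3*√5/2 ≈ -3.3541)
v*a(-20, E) = (-3*√5/2)*(3/7 - 14*(-20)) = (-3*√5/2)*(3/7 + 280) = -3*√5/2*(1963/7) = -5889*√5/14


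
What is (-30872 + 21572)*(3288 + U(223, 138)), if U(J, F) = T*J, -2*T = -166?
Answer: -202712100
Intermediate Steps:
T = 83 (T = -½*(-166) = 83)
U(J, F) = 83*J
(-30872 + 21572)*(3288 + U(223, 138)) = (-30872 + 21572)*(3288 + 83*223) = -9300*(3288 + 18509) = -9300*21797 = -202712100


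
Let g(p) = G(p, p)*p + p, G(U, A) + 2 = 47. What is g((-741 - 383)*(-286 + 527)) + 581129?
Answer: -11879535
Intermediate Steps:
G(U, A) = 45 (G(U, A) = -2 + 47 = 45)
g(p) = 46*p (g(p) = 45*p + p = 46*p)
g((-741 - 383)*(-286 + 527)) + 581129 = 46*((-741 - 383)*(-286 + 527)) + 581129 = 46*(-1124*241) + 581129 = 46*(-270884) + 581129 = -12460664 + 581129 = -11879535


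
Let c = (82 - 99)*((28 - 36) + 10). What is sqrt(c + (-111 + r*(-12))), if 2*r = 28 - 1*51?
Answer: I*sqrt(7) ≈ 2.6458*I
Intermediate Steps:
r = -23/2 (r = (28 - 1*51)/2 = (28 - 51)/2 = (1/2)*(-23) = -23/2 ≈ -11.500)
c = -34 (c = -17*(-8 + 10) = -17*2 = -34)
sqrt(c + (-111 + r*(-12))) = sqrt(-34 + (-111 - 23/2*(-12))) = sqrt(-34 + (-111 + 138)) = sqrt(-34 + 27) = sqrt(-7) = I*sqrt(7)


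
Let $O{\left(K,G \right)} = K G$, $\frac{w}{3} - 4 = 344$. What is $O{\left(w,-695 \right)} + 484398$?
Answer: $-241182$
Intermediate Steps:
$w = 1044$ ($w = 12 + 3 \cdot 344 = 12 + 1032 = 1044$)
$O{\left(K,G \right)} = G K$
$O{\left(w,-695 \right)} + 484398 = \left(-695\right) 1044 + 484398 = -725580 + 484398 = -241182$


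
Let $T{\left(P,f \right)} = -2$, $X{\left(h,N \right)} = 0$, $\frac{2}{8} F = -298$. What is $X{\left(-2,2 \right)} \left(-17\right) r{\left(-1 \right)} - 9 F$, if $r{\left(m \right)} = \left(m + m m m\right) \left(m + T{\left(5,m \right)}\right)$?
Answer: $10728$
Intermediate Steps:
$F = -1192$ ($F = 4 \left(-298\right) = -1192$)
$r{\left(m \right)} = \left(-2 + m\right) \left(m + m^{3}\right)$ ($r{\left(m \right)} = \left(m + m m m\right) \left(m - 2\right) = \left(m + m^{2} m\right) \left(-2 + m\right) = \left(m + m^{3}\right) \left(-2 + m\right) = \left(-2 + m\right) \left(m + m^{3}\right)$)
$X{\left(-2,2 \right)} \left(-17\right) r{\left(-1 \right)} - 9 F = 0 \left(-17\right) \left(- (-2 - 1 + \left(-1\right)^{3} - 2 \left(-1\right)^{2})\right) - 9 \left(-1192\right) = 0 \left(- (-2 - 1 - 1 - 2)\right) - -10728 = 0 \left(- (-2 - 1 - 1 - 2)\right) + 10728 = 0 \left(\left(-1\right) \left(-6\right)\right) + 10728 = 0 \cdot 6 + 10728 = 0 + 10728 = 10728$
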